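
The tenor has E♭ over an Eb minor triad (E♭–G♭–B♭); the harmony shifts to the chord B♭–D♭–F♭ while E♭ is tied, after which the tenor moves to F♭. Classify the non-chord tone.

E♭ is a retardation.

The harmony at that moment is B♭ diminished triad (B♭, D♭, F♭); E♭ is not a chord tone.
It is held over (the same pitch as the preceding E♭) and left by step up to F♭.
Held over from the previous chord and resolving up by step — a retardation.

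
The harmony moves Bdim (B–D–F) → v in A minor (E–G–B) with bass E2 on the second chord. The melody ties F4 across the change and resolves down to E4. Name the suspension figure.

9–8 suspension.

At the second chord the bass is E2. The suspended F4 lies a ninth above the bass; after resolving down by step to E4, the interval above the bass becomes an octave.
Suspension figures are named by those two intervals: 9–8.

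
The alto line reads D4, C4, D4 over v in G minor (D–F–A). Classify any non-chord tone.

The harmony at that moment is D minor triad (D, F, A); C4 is not a chord tone.
It is approached by step down from D4 and left by step up to D4.
Step away and step back to the same note — a neighbor tone (lower neighbor).

C4 is a neighbor tone.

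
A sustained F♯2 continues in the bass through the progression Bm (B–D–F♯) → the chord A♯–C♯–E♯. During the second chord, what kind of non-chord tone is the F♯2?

The harmony at that moment is A♯ minor triad (A♯, C♯, E♯); F♯2 is not a chord tone.
It is held over (the same pitch as the preceding F♯2) and then sustained as the same pitch into the next harmony.
Sustained through a change of harmony — a pedal tone.

Pedal tone (pedal point).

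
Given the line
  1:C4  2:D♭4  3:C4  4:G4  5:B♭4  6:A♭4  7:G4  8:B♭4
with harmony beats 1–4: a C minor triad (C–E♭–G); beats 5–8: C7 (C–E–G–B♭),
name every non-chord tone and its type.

The harmony at that moment is C minor triad (C, E♭, G); D♭4 is not a chord tone.
It is approached by step up from C4 and left by step down to C4.
Step away and step back to the same note — a neighbor tone (upper neighbor).
The harmony at that moment is C dominant seventh chord (C, E, G, B♭); A♭4 is not a chord tone.
It is approached by step down from B♭4 and left by step down to G4.
Step in, step out in the same direction — a passing tone.

D♭4 (beat 2) — neighbor tone; A♭4 (beat 6) — passing tone.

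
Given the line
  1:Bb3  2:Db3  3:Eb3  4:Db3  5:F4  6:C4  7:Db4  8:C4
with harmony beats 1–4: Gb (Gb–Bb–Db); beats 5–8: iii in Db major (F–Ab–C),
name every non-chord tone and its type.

Eb3 (beat 3) — neighbor tone; Db4 (beat 7) — neighbor tone.

The harmony at that moment is Gb major triad (Gb, Bb, Db); Eb3 is not a chord tone.
It is approached by step up from Db3 and left by step down to Db3.
Step away and step back to the same note — a neighbor tone (upper neighbor).
The harmony at that moment is F minor triad (F, Ab, C); Db4 is not a chord tone.
It is approached by step up from C4 and left by step down to C4.
Step away and step back to the same note — a neighbor tone (upper neighbor).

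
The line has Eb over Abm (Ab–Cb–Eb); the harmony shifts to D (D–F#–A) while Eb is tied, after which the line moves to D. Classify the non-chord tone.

The harmony at that moment is D major triad (D, F#, A); Eb is not a chord tone.
It is held over (the same pitch as the preceding Eb) and left by step down to D.
Held over from the previous chord and resolving down by step — a suspension.

Eb is a suspension.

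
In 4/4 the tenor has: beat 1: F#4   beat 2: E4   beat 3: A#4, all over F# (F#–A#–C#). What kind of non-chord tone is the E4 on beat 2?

Escape tone.

The harmony at that moment is F# major triad (F#, A#, C#); E4 is not a chord tone.
It is approached by step down from F#4 and left by leap up to A#4.
Step in, leap out, on a weak beat — an escape tone.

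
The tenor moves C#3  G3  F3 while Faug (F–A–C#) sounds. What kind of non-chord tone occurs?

G3 is an appoggiatura.

The harmony at that moment is F augmented triad (F, A, C#); G3 is not a chord tone.
It is approached by leap up from C#3 and left by step down to F3.
Leap in, step out — an appoggiatura.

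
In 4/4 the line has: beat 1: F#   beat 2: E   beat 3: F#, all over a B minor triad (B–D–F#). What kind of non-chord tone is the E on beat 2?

The harmony at that moment is B minor triad (B, D, F#); E is not a chord tone.
It is approached by step down from F# and left by step up to F#.
Step away and step back to the same note — a neighbor tone (lower neighbor).

Lower neighbor tone.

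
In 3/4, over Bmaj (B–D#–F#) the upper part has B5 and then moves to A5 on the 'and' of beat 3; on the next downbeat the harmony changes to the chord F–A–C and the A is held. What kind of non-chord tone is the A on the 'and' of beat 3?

The harmony at that moment is B major triad (B, D#, F#); A5 is not a chord tone.
It is approached by step down from B5 and then sustained as the same pitch into the next harmony.
Arriving early and becoming a chord tone when the harmony changes — an anticipation.

Anticipation.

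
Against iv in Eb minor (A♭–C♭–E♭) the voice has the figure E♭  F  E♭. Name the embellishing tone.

The harmony at that moment is A♭ minor triad (A♭, C♭, E♭); F is not a chord tone.
It is approached by step up from E♭ and left by step down to E♭.
Step away and step back to the same note — a neighbor tone (upper neighbor).

F is a neighbor tone.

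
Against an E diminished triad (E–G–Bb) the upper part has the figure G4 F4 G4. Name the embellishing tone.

F4 is a neighbor tone.

The harmony at that moment is E diminished triad (E, G, Bb); F4 is not a chord tone.
It is approached by step down from G4 and left by step up to G4.
Step away and step back to the same note — a neighbor tone (lower neighbor).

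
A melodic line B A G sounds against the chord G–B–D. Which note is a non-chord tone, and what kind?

The harmony at that moment is G major triad (G, B, D); A is not a chord tone.
It is approached by step down from B and left by step down to G.
Step in, step out in the same direction — a passing tone.

A is a passing tone.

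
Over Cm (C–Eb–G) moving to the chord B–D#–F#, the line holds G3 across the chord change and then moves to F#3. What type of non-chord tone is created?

G3 is a suspension.

The harmony at that moment is B major triad (B, D#, F#); G3 is not a chord tone.
It is held over (the same pitch as the preceding G3) and left by step down to F#3.
Held over from the previous chord and resolving down by step — a suspension.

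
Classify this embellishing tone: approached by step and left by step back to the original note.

Neighbor tone.

Approach: by step. Departure: by step in the opposite direction, back to the starting pitch.
Stepwise on both sides but reversing to return to the same chord tone — a neighbor tone. (Had it continued onward in the same direction it would be a passing tone instead.)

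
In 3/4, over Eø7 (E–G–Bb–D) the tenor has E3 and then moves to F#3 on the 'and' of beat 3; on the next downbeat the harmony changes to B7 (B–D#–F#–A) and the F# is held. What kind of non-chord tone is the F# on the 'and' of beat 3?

Anticipation.

The harmony at that moment is E half-diminished seventh chord (E, G, Bb, D); F#3 is not a chord tone.
It is approached by step up from E3 and then sustained as the same pitch into the next harmony.
Arriving early and becoming a chord tone when the harmony changes — an anticipation.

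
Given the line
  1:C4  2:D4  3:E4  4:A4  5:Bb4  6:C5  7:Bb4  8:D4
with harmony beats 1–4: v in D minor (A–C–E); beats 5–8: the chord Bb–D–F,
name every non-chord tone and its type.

The harmony at that moment is A minor triad (A, C, E); D4 is not a chord tone.
It is approached by step up from C4 and left by step up to E4.
Step in, step out in the same direction — a passing tone.
The harmony at that moment is Bb major triad (Bb, D, F); C5 is not a chord tone.
It is approached by step up from Bb4 and left by step down to Bb4.
Step away and step back to the same note — a neighbor tone (upper neighbor).

D4 (beat 2) — passing tone; C5 (beat 6) — neighbor tone.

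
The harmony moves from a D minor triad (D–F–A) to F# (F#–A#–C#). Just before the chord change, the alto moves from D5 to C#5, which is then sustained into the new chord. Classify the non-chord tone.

C#5 is an anticipation.

The harmony at that moment is D minor triad (D, F, A); C#5 is not a chord tone.
It is approached by step down from D5 and then sustained as the same pitch into the next harmony.
Arriving early and becoming a chord tone when the harmony changes — an anticipation.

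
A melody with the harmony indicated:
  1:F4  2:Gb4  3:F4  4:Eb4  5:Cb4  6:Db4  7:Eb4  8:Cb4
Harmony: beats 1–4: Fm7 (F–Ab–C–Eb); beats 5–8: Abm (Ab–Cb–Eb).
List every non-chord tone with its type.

The harmony at that moment is F minor seventh chord (F, Ab, C, Eb); Gb4 is not a chord tone.
It is approached by step up from F4 and left by step down to F4.
Step away and step back to the same note — a neighbor tone (upper neighbor).
The harmony at that moment is Ab minor triad (Ab, Cb, Eb); Db4 is not a chord tone.
It is approached by step up from Cb4 and left by step up to Eb4.
Step in, step out in the same direction — a passing tone.

Gb4 (beat 2) — neighbor tone; Db4 (beat 6) — passing tone.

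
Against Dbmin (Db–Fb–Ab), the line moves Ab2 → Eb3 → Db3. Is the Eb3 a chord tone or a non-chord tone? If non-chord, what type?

Non-chord tone — an appoggiatura.

The harmony at that moment is Db minor triad (Db, Fb, Ab); Eb3 is not a chord tone.
It is approached by leap up from Ab2 and left by step down to Db3.
Leap in, step out — an appoggiatura.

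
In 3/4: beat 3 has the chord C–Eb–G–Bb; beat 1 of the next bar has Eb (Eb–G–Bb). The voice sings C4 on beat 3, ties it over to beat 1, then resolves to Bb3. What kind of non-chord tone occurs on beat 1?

Suspension.

The harmony at that moment is Eb major triad (Eb, G, Bb); C4 is not a chord tone.
It is held over (the same pitch as the preceding C4) and left by step down to Bb3.
Held over from the previous chord and resolving down by step — a suspension.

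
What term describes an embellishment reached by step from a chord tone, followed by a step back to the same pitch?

Neighbor tone.

Approach: by step. Departure: by step in the opposite direction, back to the starting pitch.
Stepwise on both sides but reversing to return to the same chord tone — a neighbor tone. (Had it continued onward in the same direction it would be a passing tone instead.)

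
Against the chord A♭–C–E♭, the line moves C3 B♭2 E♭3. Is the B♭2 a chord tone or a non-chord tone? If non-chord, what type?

The harmony at that moment is A♭ major triad (A♭, C, E♭); B♭2 is not a chord tone.
It is approached by step down from C3 and left by leap up to E♭3.
Step in, leap out — an escape tone.

Non-chord tone — an escape tone.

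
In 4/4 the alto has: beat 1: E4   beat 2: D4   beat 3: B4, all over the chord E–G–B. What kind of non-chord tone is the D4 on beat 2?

Escape tone.

The harmony at that moment is E minor triad (E, G, B); D4 is not a chord tone.
It is approached by step down from E4 and left by leap up to B4.
Step in, leap out, on a weak beat — an escape tone.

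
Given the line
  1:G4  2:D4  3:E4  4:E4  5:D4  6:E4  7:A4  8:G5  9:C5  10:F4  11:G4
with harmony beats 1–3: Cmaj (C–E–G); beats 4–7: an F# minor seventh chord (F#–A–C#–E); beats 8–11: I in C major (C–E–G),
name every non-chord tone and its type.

The harmony at that moment is C major triad (C, E, G); D4 is not a chord tone.
It is approached by leap down from G4 and left by step up to E4.
Leap in, step out — an appoggiatura.
The harmony at that moment is F# minor seventh chord (F#, A, C#, E); D4 is not a chord tone.
It is approached by step down from E4 and left by step up to E4.
Step away and step back to the same note — a neighbor tone (lower neighbor).
The harmony at that moment is C major triad (C, E, G); F4 is not a chord tone.
It is approached by leap down from C5 and left by step up to G4.
Leap in, step out — an appoggiatura.

D4 (beat 2) — appoggiatura; D4 (beat 5) — neighbor tone; F4 (beat 10) — appoggiatura.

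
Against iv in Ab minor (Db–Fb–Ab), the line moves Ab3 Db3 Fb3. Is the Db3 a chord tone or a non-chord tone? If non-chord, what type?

Chord tone (the root of Db minor triad).

Db minor triad contains Db, Fb, Ab; Db is the root, so it is a chord tone.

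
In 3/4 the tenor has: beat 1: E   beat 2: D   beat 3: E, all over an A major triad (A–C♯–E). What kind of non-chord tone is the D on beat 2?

The harmony at that moment is A major triad (A, C♯, E); D is not a chord tone.
It is approached by step down from E and left by step up to E.
Step away and step back to the same note — a neighbor tone (lower neighbor).

Lower neighbor tone.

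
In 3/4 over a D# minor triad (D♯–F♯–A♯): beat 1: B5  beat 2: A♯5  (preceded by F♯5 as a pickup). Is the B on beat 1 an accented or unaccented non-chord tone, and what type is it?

Accented appoggiatura.

The harmony at that moment is D♯ minor triad (D♯, F♯, A♯); B5 is not a chord tone.
It is approached by leap up from F♯5 and left by step down to A♯5.
Leap in, step out — an appoggiatura.
It falls on the downbeat, so it is accented.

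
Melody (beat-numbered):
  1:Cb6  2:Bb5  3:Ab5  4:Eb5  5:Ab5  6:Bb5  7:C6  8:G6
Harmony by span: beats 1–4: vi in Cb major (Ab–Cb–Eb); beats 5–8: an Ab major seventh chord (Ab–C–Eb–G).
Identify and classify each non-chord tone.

The harmony at that moment is Ab minor triad (Ab, Cb, Eb); Bb5 is not a chord tone.
It is approached by step down from Cb6 and left by step down to Ab5.
Step in, step out in the same direction — a passing tone.
The harmony at that moment is Ab major seventh chord (Ab, C, Eb, G); Bb5 is not a chord tone.
It is approached by step up from Ab5 and left by step up to C6.
Step in, step out in the same direction — a passing tone.

Bb5 (beat 2) — passing tone; Bb5 (beat 6) — passing tone.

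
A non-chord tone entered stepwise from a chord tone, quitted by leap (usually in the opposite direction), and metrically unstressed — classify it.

Escape tone.

Approach: by step. Departure: by leap. Metric position: weak.
Step in, leap out, from a weak position — an escape tone (échappée). (It is the mirror image of the appoggiatura, which leaps in and steps out on a strong beat.)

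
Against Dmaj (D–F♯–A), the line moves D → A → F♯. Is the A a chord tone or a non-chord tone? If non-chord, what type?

Chord tone (the fifth of D major triad).

D major triad contains D, F♯, A; A is the fifth, so it is a chord tone.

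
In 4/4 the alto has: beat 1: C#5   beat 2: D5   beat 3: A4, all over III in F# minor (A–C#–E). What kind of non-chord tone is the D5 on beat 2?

Escape tone.

The harmony at that moment is A major triad (A, C#, E); D5 is not a chord tone.
It is approached by step up from C#5 and left by leap down to A4.
Step in, leap out, on a weak beat — an escape tone.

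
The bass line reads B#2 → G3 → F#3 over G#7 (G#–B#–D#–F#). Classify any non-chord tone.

G3 is an appoggiatura.

The harmony at that moment is G# dominant seventh chord (G#, B#, D#, F#); G3 is not a chord tone.
It is approached by leap up from B#2 and left by step down to F#3.
Leap in, step out — an appoggiatura.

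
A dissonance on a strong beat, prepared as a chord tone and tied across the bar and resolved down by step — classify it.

Suspension.

Approach: by preparation — the pitch is first a chord tone, then held (tied or repeated) while the harmony changes under it. Departure: down by step. Metric position: strong.
A prepared dissonance that resolves downward by step — a suspension. (The same figure resolving upward would be a retardation.)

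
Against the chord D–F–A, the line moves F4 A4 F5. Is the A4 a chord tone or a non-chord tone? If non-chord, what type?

D minor triad contains D, F, A; A is the fifth, so it is a chord tone.

Chord tone (the fifth of D minor triad).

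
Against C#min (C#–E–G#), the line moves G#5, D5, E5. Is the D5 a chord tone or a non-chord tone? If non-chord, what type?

Non-chord tone — an appoggiatura.

The harmony at that moment is C# minor triad (C#, E, G#); D5 is not a chord tone.
It is approached by leap down from G#5 and left by step up to E5.
Leap in, step out — an appoggiatura.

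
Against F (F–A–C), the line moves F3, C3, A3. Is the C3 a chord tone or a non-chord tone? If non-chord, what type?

Chord tone (the fifth of F major triad).

F major triad contains F, A, C; C is the fifth, so it is a chord tone.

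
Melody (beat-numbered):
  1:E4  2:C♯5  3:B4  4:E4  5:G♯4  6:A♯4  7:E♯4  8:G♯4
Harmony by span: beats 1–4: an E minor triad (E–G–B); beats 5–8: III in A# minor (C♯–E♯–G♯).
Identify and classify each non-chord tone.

The harmony at that moment is E minor triad (E, G, B); C♯5 is not a chord tone.
It is approached by leap up from E4 and left by step down to B4.
Leap in, step out — an appoggiatura.
The harmony at that moment is C♯ major triad (C♯, E♯, G♯); A♯4 is not a chord tone.
It is approached by step up from G♯4 and left by leap down to E♯4.
Step in, leap out — an escape tone.

C♯5 (beat 2) — appoggiatura; A♯4 (beat 6) — escape tone.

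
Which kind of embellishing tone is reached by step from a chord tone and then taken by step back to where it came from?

Neighbor tone.

Approach: by step. Departure: by step in the opposite direction, back to the starting pitch.
Stepwise on both sides but reversing to return to the same chord tone — a neighbor tone. (Had it continued onward in the same direction it would be a passing tone instead.)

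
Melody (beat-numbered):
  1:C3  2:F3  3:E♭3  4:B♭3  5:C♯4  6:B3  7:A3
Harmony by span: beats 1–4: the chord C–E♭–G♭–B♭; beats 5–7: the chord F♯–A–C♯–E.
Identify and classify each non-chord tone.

F3 (beat 2) — appoggiatura; B3 (beat 6) — passing tone.

The harmony at that moment is C half-diminished seventh chord (C, E♭, G♭, B♭); F3 is not a chord tone.
It is approached by leap up from C3 and left by step down to E♭3.
Leap in, step out — an appoggiatura.
The harmony at that moment is F♯ minor seventh chord (F♯, A, C♯, E); B3 is not a chord tone.
It is approached by step down from C♯4 and left by step down to A3.
Step in, step out in the same direction — a passing tone.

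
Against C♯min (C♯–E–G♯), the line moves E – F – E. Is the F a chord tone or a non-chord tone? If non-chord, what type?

Non-chord tone — a neighbor tone.

The harmony at that moment is C♯ minor triad (C♯, E, G♯); F is not a chord tone.
It is approached by step up from E and left by step down to E.
Step away and step back to the same note — a neighbor tone (upper neighbor).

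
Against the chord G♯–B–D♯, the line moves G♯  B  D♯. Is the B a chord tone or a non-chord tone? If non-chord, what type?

G# minor triad contains G♯, B, D♯; B is the third, so it is a chord tone.

Chord tone (the third of G# minor triad).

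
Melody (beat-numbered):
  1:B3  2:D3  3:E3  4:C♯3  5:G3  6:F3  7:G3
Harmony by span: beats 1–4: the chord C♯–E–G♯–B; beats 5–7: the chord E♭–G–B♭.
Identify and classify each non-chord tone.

The harmony at that moment is C♯ minor seventh chord (C♯, E, G♯, B); D3 is not a chord tone.
It is approached by leap down from B3 and left by step up to E3.
Leap in, step out — an appoggiatura.
The harmony at that moment is E♭ major triad (E♭, G, B♭); F3 is not a chord tone.
It is approached by step down from G3 and left by step up to G3.
Step away and step back to the same note — a neighbor tone (lower neighbor).

D3 (beat 2) — appoggiatura; F3 (beat 6) — neighbor tone.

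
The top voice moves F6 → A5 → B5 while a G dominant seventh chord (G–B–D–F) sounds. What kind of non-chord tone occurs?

A5 is an appoggiatura.

The harmony at that moment is G dominant seventh chord (G, B, D, F); A5 is not a chord tone.
It is approached by leap down from F6 and left by step up to B5.
Leap in, step out — an appoggiatura.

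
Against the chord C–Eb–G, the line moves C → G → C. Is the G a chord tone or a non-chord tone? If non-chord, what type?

Chord tone (the fifth of C minor triad).

C minor triad contains C, Eb, G; G is the fifth, so it is a chord tone.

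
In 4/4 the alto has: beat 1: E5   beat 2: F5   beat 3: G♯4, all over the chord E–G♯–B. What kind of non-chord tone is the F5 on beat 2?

Escape tone.

The harmony at that moment is E major triad (E, G♯, B); F5 is not a chord tone.
It is approached by step up from E5 and left by leap down to G♯4.
Step in, leap out, on a weak beat — an escape tone.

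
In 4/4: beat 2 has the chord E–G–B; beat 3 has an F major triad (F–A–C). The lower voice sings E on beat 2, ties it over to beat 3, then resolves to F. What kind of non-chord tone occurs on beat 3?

Retardation.

The harmony at that moment is F major triad (F, A, C); E is not a chord tone.
It is held over (the same pitch as the preceding E) and left by step up to F.
Held over from the previous chord and resolving up by step — a retardation.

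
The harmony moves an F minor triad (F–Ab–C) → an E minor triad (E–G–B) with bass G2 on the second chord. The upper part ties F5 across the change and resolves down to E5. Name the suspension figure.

7–6 suspension.

At the second chord the bass is G2. The suspended F5 lies a seventh above the bass; after resolving down by step to E5, the interval above the bass becomes a sixth.
Suspension figures are named by those two intervals: 7–6.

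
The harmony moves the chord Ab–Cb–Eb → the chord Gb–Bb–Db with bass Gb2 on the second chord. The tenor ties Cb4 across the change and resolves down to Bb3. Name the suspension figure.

At the second chord the bass is Gb2. The suspended Cb4 lies a fourth above the bass; after resolving down by step to Bb3, the interval above the bass becomes a third.
Suspension figures are named by those two intervals: 4–3.

4–3 suspension.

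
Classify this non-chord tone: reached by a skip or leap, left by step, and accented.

Approach: by leap. Departure: by step. Metric position: strong.
Leap in, step out, in a metrically strong position — an appoggiatura. (It is the mirror image of the escape tone, which steps in and leaps out from a weak position.)

Appoggiatura.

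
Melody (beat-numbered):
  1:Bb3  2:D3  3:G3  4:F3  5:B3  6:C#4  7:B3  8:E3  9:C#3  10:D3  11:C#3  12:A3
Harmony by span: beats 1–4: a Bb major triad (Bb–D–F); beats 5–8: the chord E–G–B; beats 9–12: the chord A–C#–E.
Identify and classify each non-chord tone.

The harmony at that moment is Bb major triad (Bb, D, F); G3 is not a chord tone.
It is approached by leap up from D3 and left by step down to F3.
Leap in, step out — an appoggiatura.
The harmony at that moment is E minor triad (E, G, B); C#4 is not a chord tone.
It is approached by step up from B3 and left by step down to B3.
Step away and step back to the same note — a neighbor tone (upper neighbor).
The harmony at that moment is A major triad (A, C#, E); D3 is not a chord tone.
It is approached by step up from C#3 and left by step down to C#3.
Step away and step back to the same note — a neighbor tone (upper neighbor).

G3 (beat 3) — appoggiatura; C#4 (beat 6) — neighbor tone; D3 (beat 10) — neighbor tone.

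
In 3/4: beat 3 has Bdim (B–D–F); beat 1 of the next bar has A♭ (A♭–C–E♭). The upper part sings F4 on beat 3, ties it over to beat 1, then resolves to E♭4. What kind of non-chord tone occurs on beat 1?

The harmony at that moment is A♭ major triad (A♭, C, E♭); F4 is not a chord tone.
It is held over (the same pitch as the preceding F4) and left by step down to E♭4.
Held over from the previous chord and resolving down by step — a suspension.

Suspension.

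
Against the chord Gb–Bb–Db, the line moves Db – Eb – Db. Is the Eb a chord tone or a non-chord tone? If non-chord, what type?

Non-chord tone — a neighbor tone.

The harmony at that moment is Gb major triad (Gb, Bb, Db); Eb is not a chord tone.
It is approached by step up from Db and left by step down to Db.
Step away and step back to the same note — a neighbor tone (upper neighbor).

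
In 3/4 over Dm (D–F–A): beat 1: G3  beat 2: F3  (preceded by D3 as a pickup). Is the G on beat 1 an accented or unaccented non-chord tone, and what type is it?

The harmony at that moment is D minor triad (D, F, A); G3 is not a chord tone.
It is approached by leap up from D3 and left by step down to F3.
Leap in, step out — an appoggiatura.
It falls on the downbeat, so it is accented.

Accented appoggiatura.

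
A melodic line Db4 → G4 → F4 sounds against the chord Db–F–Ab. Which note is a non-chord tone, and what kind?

G4 is an appoggiatura.

The harmony at that moment is Db major triad (Db, F, Ab); G4 is not a chord tone.
It is approached by leap up from Db4 and left by step down to F4.
Leap in, step out — an appoggiatura.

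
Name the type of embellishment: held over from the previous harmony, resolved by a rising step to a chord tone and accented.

Approach: by preparation — the pitch is first a chord tone, then held (tied or repeated) while the harmony changes under it. Departure: up by step. Metric position: strong.
A prepared dissonance that resolves upward by step — a retardation. (The same figure resolving downward would be a suspension.)

Retardation.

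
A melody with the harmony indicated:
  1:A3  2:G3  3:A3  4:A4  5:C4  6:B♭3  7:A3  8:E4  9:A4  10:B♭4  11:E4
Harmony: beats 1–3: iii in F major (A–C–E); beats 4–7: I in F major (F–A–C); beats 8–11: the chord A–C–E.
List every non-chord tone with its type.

The harmony at that moment is A minor triad (A, C, E); G3 is not a chord tone.
It is approached by step down from A3 and left by step up to A3.
Step away and step back to the same note — a neighbor tone (lower neighbor).
The harmony at that moment is F major triad (F, A, C); B♭3 is not a chord tone.
It is approached by step down from C4 and left by step down to A3.
Step in, step out in the same direction — a passing tone.
The harmony at that moment is A minor triad (A, C, E); B♭4 is not a chord tone.
It is approached by step up from A4 and left by leap down to E4.
Step in, leap out — an escape tone.

G3 (beat 2) — neighbor tone; B♭3 (beat 6) — passing tone; B♭4 (beat 10) — escape tone.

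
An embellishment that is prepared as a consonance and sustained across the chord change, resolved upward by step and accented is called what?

Retardation.

Approach: by preparation — the pitch is first a chord tone, then held (tied or repeated) while the harmony changes under it. Departure: up by step. Metric position: strong.
A prepared dissonance that resolves upward by step — a retardation. (The same figure resolving downward would be a suspension.)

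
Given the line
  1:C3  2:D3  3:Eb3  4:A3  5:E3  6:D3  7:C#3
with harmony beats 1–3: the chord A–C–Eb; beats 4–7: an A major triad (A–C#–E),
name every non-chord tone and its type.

D3 (beat 2) — passing tone; D3 (beat 6) — passing tone.

The harmony at that moment is A diminished triad (A, C, Eb); D3 is not a chord tone.
It is approached by step up from C3 and left by step up to Eb3.
Step in, step out in the same direction — a passing tone.
The harmony at that moment is A major triad (A, C#, E); D3 is not a chord tone.
It is approached by step down from E3 and left by step down to C#3.
Step in, step out in the same direction — a passing tone.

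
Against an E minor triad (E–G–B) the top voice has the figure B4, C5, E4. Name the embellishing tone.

C5 is an escape tone.

The harmony at that moment is E minor triad (E, G, B); C5 is not a chord tone.
It is approached by step up from B4 and left by leap down to E4.
Step in, leap out — an escape tone.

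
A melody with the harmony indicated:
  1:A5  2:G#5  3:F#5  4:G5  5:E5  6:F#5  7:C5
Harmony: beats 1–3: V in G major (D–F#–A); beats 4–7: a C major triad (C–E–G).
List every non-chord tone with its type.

G#5 (beat 2) — passing tone; F#5 (beat 6) — escape tone.

The harmony at that moment is D major triad (D, F#, A); G#5 is not a chord tone.
It is approached by step down from A5 and left by step down to F#5.
Step in, step out in the same direction — a passing tone.
The harmony at that moment is C major triad (C, E, G); F#5 is not a chord tone.
It is approached by step up from E5 and left by leap down to C5.
Step in, leap out — an escape tone.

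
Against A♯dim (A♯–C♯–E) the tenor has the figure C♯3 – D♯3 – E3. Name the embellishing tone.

D♯3 is a passing tone.

The harmony at that moment is A♯ diminished triad (A♯, C♯, E); D♯3 is not a chord tone.
It is approached by step up from C♯3 and left by step up to E3.
Step in, step out in the same direction — a passing tone.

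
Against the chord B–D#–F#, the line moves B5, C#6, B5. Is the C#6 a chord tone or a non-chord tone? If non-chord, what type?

Non-chord tone — a neighbor tone.

The harmony at that moment is B major triad (B, D#, F#); C#6 is not a chord tone.
It is approached by step up from B5 and left by step down to B5.
Step away and step back to the same note — a neighbor tone (upper neighbor).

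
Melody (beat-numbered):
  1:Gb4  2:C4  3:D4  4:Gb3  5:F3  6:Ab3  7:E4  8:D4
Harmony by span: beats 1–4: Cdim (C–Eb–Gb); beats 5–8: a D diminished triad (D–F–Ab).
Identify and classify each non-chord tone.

The harmony at that moment is C diminished triad (C, Eb, Gb); D4 is not a chord tone.
It is approached by step up from C4 and left by leap down to Gb3.
Step in, leap out — an escape tone.
The harmony at that moment is D diminished triad (D, F, Ab); E4 is not a chord tone.
It is approached by leap up from Ab3 and left by step down to D4.
Leap in, step out — an appoggiatura.

D4 (beat 3) — escape tone; E4 (beat 7) — appoggiatura.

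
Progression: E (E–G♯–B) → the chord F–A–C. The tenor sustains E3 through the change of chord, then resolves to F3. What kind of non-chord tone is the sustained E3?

E3 is a retardation.

The harmony at that moment is F major triad (F, A, C); E3 is not a chord tone.
It is held over (the same pitch as the preceding E3) and left by step up to F3.
Held over from the previous chord and resolving up by step — a retardation.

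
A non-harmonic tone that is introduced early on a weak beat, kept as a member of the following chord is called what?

Anticipation.

Approach: ahead of the chord change (typically by step), so it is dissonant against the current harmony. Departure: none — the same pitch is restated or held and is a chord tone of the new harmony.
Dissonant first, consonant once the harmony catches up: the note simply arrives early — an anticipation. (The reverse timing, consonant first and dissonant after the change, would be a suspension or retardation.)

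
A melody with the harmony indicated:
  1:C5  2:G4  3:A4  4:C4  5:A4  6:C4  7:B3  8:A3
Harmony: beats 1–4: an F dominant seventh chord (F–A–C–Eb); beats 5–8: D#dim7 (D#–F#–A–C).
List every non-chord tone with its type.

G4 (beat 2) — appoggiatura; B3 (beat 7) — passing tone.

The harmony at that moment is F dominant seventh chord (F, A, C, Eb); G4 is not a chord tone.
It is approached by leap down from C5 and left by step up to A4.
Leap in, step out — an appoggiatura.
The harmony at that moment is D# diminished seventh chord (D#, F#, A, C); B3 is not a chord tone.
It is approached by step down from C4 and left by step down to A3.
Step in, step out in the same direction — a passing tone.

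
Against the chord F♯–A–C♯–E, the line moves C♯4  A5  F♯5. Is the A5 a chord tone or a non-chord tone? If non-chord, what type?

Chord tone (the third of F# minor seventh chord).

F# minor seventh chord contains F♯, A, C♯, E; A is the third, so it is a chord tone.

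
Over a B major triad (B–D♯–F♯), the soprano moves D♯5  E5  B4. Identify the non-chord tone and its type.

The harmony at that moment is B major triad (B, D♯, F♯); E5 is not a chord tone.
It is approached by step up from D♯5 and left by leap down to B4.
Step in, leap out — an escape tone.

E5 is an escape tone.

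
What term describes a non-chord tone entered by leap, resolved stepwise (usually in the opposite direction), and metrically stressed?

Approach: by leap. Departure: by step. Metric position: strong.
Leap in, step out, in a metrically strong position — an appoggiatura. (It is the mirror image of the escape tone, which steps in and leaps out from a weak position.)

Appoggiatura.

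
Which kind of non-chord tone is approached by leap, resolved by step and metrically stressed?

Approach: by leap. Departure: by step. Metric position: strong.
Leap in, step out, in a metrically strong position — an appoggiatura. (It is the mirror image of the escape tone, which steps in and leaps out from a weak position.)

Appoggiatura.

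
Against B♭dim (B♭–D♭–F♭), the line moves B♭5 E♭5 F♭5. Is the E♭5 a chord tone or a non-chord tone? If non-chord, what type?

Non-chord tone — an appoggiatura.

The harmony at that moment is B♭ diminished triad (B♭, D♭, F♭); E♭5 is not a chord tone.
It is approached by leap down from B♭5 and left by step up to F♭5.
Leap in, step out — an appoggiatura.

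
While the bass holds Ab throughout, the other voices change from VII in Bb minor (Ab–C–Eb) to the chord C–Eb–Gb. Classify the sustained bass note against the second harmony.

Pedal tone (pedal point).

The harmony at that moment is C diminished triad (C, Eb, Gb); Ab is not a chord tone.
It is held over (the same pitch as the preceding Ab) and then sustained as the same pitch into the next harmony.
Sustained through a change of harmony — a pedal tone.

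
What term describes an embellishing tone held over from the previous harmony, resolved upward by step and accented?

Retardation.

Approach: by preparation — the pitch is first a chord tone, then held (tied or repeated) while the harmony changes under it. Departure: up by step. Metric position: strong.
A prepared dissonance that resolves upward by step — a retardation. (The same figure resolving downward would be a suspension.)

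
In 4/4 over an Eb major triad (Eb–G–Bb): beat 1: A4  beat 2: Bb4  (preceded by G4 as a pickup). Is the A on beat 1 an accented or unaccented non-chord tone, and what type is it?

Accented passing tone.

The harmony at that moment is Eb major triad (Eb, G, Bb); A4 is not a chord tone.
It is approached by step up from G4 and left by step up to Bb4.
Step in, step out in the same direction — a passing tone.
It falls on the downbeat, so it is accented.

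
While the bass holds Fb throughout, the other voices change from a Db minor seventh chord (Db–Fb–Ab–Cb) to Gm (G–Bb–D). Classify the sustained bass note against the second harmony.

The harmony at that moment is G minor triad (G, Bb, D); Fb is not a chord tone.
It is held over (the same pitch as the preceding Fb) and then sustained as the same pitch into the next harmony.
Sustained through a change of harmony — a pedal tone.

Pedal tone (pedal point).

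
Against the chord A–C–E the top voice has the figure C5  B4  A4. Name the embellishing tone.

B4 is a passing tone.

The harmony at that moment is A minor triad (A, C, E); B4 is not a chord tone.
It is approached by step down from C5 and left by step down to A4.
Step in, step out in the same direction — a passing tone.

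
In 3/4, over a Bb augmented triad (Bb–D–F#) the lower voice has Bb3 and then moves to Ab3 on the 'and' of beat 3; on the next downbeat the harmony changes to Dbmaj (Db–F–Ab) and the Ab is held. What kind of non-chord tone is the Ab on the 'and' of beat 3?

Anticipation.

The harmony at that moment is Bb augmented triad (Bb, D, F#); Ab3 is not a chord tone.
It is approached by step down from Bb3 and then sustained as the same pitch into the next harmony.
Arriving early and becoming a chord tone when the harmony changes — an anticipation.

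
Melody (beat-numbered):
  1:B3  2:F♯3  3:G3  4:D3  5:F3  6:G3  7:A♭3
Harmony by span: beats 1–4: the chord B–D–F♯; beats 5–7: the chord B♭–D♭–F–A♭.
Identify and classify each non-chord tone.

The harmony at that moment is B minor triad (B, D, F♯); G3 is not a chord tone.
It is approached by step up from F♯3 and left by leap down to D3.
Step in, leap out — an escape tone.
The harmony at that moment is B♭ minor seventh chord (B♭, D♭, F, A♭); G3 is not a chord tone.
It is approached by step up from F3 and left by step up to A♭3.
Step in, step out in the same direction — a passing tone.

G3 (beat 3) — escape tone; G3 (beat 6) — passing tone.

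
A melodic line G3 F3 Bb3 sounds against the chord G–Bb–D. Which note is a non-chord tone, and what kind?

The harmony at that moment is G minor triad (G, Bb, D); F3 is not a chord tone.
It is approached by step down from G3 and left by leap up to Bb3.
Step in, leap out — an escape tone.

F3 is an escape tone.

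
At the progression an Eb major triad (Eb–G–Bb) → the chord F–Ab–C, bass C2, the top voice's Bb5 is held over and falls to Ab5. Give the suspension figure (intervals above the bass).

At the second chord the bass is C2. The suspended Bb5 lies a seventh above the bass; after resolving down by step to Ab5, the interval above the bass becomes a sixth.
Suspension figures are named by those two intervals: 7–6.

7–6 suspension.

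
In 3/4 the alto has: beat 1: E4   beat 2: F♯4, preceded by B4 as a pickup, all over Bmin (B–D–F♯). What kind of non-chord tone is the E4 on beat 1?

The harmony at that moment is B minor triad (B, D, F♯); E4 is not a chord tone.
It is approached by leap down from B4 and left by step up to F♯4.
Leap in, step out, metrically accented — an appoggiatura.

Appoggiatura.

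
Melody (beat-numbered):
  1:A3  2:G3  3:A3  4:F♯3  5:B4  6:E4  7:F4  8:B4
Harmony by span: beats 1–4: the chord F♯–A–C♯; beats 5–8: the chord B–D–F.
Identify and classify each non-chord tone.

G3 (beat 2) — neighbor tone; E4 (beat 6) — appoggiatura.

The harmony at that moment is F♯ minor triad (F♯, A, C♯); G3 is not a chord tone.
It is approached by step down from A3 and left by step up to A3.
Step away and step back to the same note — a neighbor tone (lower neighbor).
The harmony at that moment is B diminished triad (B, D, F); E4 is not a chord tone.
It is approached by leap down from B4 and left by step up to F4.
Leap in, step out — an appoggiatura.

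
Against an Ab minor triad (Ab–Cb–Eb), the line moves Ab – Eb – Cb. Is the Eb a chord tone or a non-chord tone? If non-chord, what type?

Ab minor triad contains Ab, Cb, Eb; Eb is the fifth, so it is a chord tone.

Chord tone (the fifth of Ab minor triad).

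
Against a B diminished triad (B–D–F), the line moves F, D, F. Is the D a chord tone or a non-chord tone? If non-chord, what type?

B diminished triad contains B, D, F; D is the third, so it is a chord tone.

Chord tone (the third of B diminished triad).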